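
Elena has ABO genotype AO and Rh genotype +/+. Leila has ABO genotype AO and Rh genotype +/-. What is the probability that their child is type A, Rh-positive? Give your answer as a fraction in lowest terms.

ABO cross AO × AO → offspring phenotypes: 1/4 O, 3/4 A.
Rh cross +/+ × +/- → 1 Rh+.
Independent loci: P(type A, Rh-positive) = 3/4 × 1 = 3/4.

3/4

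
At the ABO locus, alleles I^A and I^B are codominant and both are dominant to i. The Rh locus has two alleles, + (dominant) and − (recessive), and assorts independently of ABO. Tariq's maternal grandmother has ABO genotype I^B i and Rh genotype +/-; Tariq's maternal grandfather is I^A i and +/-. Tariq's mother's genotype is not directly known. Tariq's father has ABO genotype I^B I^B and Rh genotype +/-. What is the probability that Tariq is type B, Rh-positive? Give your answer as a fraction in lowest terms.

Tariq's mother's ABO genotype from I^B i × I^A i: 1/4 I^A I^B, 1/4 I^A i, 1/4 I^B i, 1/4 i i.
Crossing each possibility with the father I^B I^B and summing P(type B): 1/4·1/2 + 1/4·1/2 + 1/4·1 + 1/4·1 = 3/4.
Similarly for Rh via the mother's Rh distribution: P(Rh+) = 3/4.
Independent loci: 3/4 × 3/4 = 9/16.

9/16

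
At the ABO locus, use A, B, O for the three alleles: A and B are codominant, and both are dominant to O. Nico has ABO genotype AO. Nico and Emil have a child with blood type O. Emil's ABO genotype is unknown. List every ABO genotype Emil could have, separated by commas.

AO, BO, OO

For each candidate genotype of Emil, check whether crossing it with AO can produce every observed child phenotype.
  AA → possible child types {A} ✗
  AB → possible child types {A, B, AB} ✗
  AO → possible child types {O, A} ✓
  BB → possible child types {B, AB} ✗
  BO → possible child types {O, A, B, AB} ✓
  OO → possible child types {O, A} ✓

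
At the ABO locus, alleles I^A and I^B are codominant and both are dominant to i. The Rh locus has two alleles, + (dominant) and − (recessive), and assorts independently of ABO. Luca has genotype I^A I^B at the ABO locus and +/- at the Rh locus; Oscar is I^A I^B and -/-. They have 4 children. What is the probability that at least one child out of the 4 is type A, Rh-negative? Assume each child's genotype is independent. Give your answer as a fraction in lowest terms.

1695/4096

ABO cross I^A I^B × I^A I^B → 1/4 A, 1/4 B, 1/2 AB.
Rh cross +/- × -/- → 1/2 Rh+, 1/2 Rh-; so P(type A, Rh-negative) = 1/4 × 1/2 = 1/8 per child.
P(none) = (7/8)^4 = 2401/4096; P(at least one) = 1 − 2401/4096 = 1695/4096.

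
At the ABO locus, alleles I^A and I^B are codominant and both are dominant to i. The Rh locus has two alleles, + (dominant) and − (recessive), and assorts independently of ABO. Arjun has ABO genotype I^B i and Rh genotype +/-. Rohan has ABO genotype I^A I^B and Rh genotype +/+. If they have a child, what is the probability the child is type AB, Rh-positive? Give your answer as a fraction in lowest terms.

ABO cross I^B i × I^A I^B → offspring phenotypes: 1/4 A, 1/2 B, 1/4 AB.
Rh cross +/- × +/+ → 1 Rh+.
Independent loci: P(type AB, Rh-positive) = 1/4 × 1 = 1/4.

1/4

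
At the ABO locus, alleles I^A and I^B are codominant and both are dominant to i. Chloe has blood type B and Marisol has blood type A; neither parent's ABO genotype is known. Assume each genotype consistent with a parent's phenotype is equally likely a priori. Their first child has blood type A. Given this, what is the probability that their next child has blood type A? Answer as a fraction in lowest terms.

5/12

Possible genotypes: Chloe ∈ {I^B I^B, I^B i}; Marisol ∈ {I^A I^A, I^A i}.
Weight each parental genotype pair by prior × P(type-A child):
  I^B i × I^A I^A: posterior weight 2/3; P(next child type A) = 1/2.
  I^B i × I^A i: posterior weight 1/3; P(next child type A) = 1/4.
Weighted sum = 5/12.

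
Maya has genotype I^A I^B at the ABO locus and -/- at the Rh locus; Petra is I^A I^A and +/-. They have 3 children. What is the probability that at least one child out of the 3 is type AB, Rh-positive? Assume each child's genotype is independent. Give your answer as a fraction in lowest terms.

37/64

ABO cross I^A I^B × I^A I^A → 1/2 A, 1/2 AB.
Rh cross -/- × +/- → 1/2 Rh+, 1/2 Rh-; so P(type AB, Rh-positive) = 1/2 × 1/2 = 1/4 per child.
P(none) = (3/4)^3 = 27/64; P(at least one) = 1 − 27/64 = 37/64.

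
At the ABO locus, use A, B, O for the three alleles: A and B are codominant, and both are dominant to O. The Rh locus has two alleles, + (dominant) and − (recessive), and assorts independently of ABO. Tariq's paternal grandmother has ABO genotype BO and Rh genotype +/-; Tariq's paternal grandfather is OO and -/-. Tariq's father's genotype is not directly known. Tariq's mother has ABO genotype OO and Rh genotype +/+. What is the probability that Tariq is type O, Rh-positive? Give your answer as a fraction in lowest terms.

3/4

Tariq's father's ABO genotype from BO × OO: 1/2 BO, 1/2 OO.
Crossing each possibility with the mother OO and summing P(type O): 1/2·1/2 + 1/2·1 = 3/4.
Similarly for Rh via the father's Rh distribution: P(Rh+) = 1.
Independent loci: 3/4 × 1 = 3/4.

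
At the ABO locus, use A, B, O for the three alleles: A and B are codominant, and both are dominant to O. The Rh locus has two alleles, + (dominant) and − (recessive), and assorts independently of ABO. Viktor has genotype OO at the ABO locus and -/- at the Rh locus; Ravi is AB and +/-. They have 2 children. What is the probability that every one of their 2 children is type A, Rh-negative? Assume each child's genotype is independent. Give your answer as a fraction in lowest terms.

ABO cross OO × AB → 1/2 A, 1/2 B.
Rh cross -/- × +/- → 1/2 Rh+, 1/2 Rh-; so P(type A, Rh-negative) = 1/2 × 1/2 = 1/4 per child.
All 2 independent: (1/4)^2 = 1/16.

1/16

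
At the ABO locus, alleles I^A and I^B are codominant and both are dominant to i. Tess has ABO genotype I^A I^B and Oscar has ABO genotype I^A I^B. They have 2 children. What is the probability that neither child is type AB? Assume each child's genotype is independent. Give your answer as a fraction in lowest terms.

ABO cross I^A I^B × I^A I^B → 1/4 A, 1/4 B, 1/2 AB.
So P(type AB) = 1/2 per child.
P(not type AB) = 1/2 for one child; (1/2)^2 = 1/4.

1/4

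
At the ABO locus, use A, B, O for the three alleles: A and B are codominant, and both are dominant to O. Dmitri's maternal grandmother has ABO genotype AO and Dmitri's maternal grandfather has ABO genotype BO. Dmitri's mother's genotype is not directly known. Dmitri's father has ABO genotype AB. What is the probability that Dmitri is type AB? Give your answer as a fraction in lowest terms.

1/4

Dmitri's mother's ABO genotype from AO × BO: 1/4 AB, 1/4 AO, 1/4 BO, 1/4 OO.
Crossing each possibility with the father AB and summing P(type AB): 1/4·1/2 + 1/4·1/4 + 1/4·1/4 + 1/4·0 = 1/4.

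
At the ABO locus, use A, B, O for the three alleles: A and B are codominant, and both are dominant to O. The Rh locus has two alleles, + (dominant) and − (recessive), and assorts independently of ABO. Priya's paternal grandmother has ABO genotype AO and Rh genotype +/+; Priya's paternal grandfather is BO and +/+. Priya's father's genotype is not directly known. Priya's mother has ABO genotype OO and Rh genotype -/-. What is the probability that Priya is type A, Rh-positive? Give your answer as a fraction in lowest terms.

Priya's father's ABO genotype from AO × BO: 1/4 AB, 1/4 AO, 1/4 BO, 1/4 OO.
Crossing each possibility with the mother OO and summing P(type A): 1/4·1/2 + 1/4·1/2 + 1/4·0 + 1/4·0 = 1/4.
Similarly for Rh via the father's Rh distribution: P(Rh+) = 1.
Independent loci: 1/4 × 1 = 1/4.

1/4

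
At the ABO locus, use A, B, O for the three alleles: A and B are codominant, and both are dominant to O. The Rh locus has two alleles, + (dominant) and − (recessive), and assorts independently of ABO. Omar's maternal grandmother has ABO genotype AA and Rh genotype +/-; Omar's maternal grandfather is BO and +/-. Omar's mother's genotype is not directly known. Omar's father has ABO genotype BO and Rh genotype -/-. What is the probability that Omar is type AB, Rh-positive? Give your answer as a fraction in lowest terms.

Omar's mother's ABO genotype from AA × BO: 1/2 AB, 1/2 AO.
Crossing each possibility with the father BO and summing P(type AB): 1/2·1/4 + 1/2·1/4 = 1/4.
Similarly for Rh via the mother's Rh distribution: P(Rh+) = 1/2.
Independent loci: 1/4 × 1/2 = 1/8.

1/8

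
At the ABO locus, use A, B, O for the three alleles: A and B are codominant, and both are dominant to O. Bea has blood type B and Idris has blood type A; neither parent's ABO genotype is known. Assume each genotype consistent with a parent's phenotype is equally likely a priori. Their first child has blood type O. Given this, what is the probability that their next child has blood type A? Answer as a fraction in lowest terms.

1/4

Possible genotypes: Bea ∈ {BB, BO}; Idris ∈ {AA, AO}.
Weight each parental genotype pair by prior × P(type-O child):
  BO × AO: posterior weight 1; P(next child type A) = 1/4.
Weighted sum = 1/4.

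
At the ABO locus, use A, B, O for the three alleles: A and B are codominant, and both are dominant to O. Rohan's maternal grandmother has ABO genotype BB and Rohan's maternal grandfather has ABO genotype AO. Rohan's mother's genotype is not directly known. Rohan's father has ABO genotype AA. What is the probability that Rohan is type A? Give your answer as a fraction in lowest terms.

1/2

Rohan's mother's ABO genotype from BB × AO: 1/2 AB, 1/2 BO.
Crossing each possibility with the father AA and summing P(type A): 1/2·1/2 + 1/2·1/2 = 1/2.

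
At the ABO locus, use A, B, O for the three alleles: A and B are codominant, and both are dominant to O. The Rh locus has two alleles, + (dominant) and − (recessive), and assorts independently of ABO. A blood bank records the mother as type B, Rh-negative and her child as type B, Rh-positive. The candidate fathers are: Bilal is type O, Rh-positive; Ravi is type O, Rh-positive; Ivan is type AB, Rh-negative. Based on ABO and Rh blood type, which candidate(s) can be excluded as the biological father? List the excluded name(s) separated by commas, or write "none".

A candidate is excluded only if no genotype consistent with his phenotype could produce a type B, Rh-positive child with a type B, Rh-negative mother.
Ivan (type AB, Rh-): no genotype consistent with that phenotype can produce a type-B Rh+ child with a type-B mother.

Ivan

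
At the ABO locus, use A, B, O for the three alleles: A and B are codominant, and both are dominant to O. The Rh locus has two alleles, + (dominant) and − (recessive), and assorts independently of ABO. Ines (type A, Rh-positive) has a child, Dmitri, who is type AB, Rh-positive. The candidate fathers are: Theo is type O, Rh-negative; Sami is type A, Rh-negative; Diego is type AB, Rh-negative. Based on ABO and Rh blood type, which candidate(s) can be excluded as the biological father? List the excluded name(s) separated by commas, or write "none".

Theo, Sami

A candidate is excluded only if no genotype consistent with his phenotype could produce a type AB, Rh-positive child with a type A, Rh-positive mother.
Theo (type O, Rh-): no genotype consistent with that phenotype can produce a type-AB Rh+ child with a type-A mother.
Sami (type A, Rh-): no genotype consistent with that phenotype can produce a type-AB Rh+ child with a type-A mother.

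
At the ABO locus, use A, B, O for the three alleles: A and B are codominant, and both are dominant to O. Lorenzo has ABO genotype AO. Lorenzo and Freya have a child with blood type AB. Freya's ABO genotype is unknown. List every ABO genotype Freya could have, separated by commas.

AB, BB, BO

For each candidate genotype of Freya, check whether crossing it with AO can produce every observed child phenotype.
  AA → possible child types {A} ✗
  AB → possible child types {A, B, AB} ✓
  AO → possible child types {O, A} ✗
  BB → possible child types {B, AB} ✓
  BO → possible child types {O, A, B, AB} ✓
  OO → possible child types {O, A} ✗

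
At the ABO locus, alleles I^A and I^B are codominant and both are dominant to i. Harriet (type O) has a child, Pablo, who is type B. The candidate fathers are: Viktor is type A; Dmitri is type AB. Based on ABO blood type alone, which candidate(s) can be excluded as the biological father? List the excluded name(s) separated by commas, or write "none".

Viktor

A candidate is excluded only if no genotype consistent with his phenotype could produce a type B child with a type O mother.
Viktor (type A): no genotype consistent with that phenotype can produce a type-B child with a type-O mother.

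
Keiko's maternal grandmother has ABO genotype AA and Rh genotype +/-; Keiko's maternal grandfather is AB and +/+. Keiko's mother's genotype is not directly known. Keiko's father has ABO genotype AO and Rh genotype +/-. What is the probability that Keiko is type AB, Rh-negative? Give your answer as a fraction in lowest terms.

1/64

Keiko's mother's ABO genotype from AA × AB: 1/2 AA, 1/2 AB.
Crossing each possibility with the father AO and summing P(type AB): 1/2·0 + 1/2·1/4 = 1/8.
Similarly for Rh via the mother's Rh distribution: P(Rh-) = 1/8.
Independent loci: 1/8 × 1/8 = 1/64.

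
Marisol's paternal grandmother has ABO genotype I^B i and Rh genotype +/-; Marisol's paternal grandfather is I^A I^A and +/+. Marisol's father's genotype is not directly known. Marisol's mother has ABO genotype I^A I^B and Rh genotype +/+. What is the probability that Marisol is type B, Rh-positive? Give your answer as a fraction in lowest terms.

1/4

Marisol's father's ABO genotype from I^B i × I^A I^A: 1/2 I^A I^B, 1/2 I^A i.
Crossing each possibility with the mother I^A I^B and summing P(type B): 1/2·1/4 + 1/2·1/4 = 1/4.
Similarly for Rh via the father's Rh distribution: P(Rh+) = 1.
Independent loci: 1/4 × 1 = 1/4.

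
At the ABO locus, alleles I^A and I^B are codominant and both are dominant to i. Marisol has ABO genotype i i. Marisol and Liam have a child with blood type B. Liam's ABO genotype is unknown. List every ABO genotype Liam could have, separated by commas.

For each candidate genotype of Liam, check whether crossing it with i i can produce every observed child phenotype.
  I^A I^A → possible child types {A} ✗
  I^A I^B → possible child types {A, B} ✓
  I^A i → possible child types {O, A} ✗
  I^B I^B → possible child types {B} ✓
  I^B i → possible child types {O, B} ✓
  i i → possible child types {O} ✗

I^A I^B, I^B I^B, I^B i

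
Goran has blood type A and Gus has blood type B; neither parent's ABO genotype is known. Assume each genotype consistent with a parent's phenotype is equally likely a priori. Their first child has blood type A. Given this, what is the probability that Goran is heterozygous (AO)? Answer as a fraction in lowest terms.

1/3

Possible genotypes: Goran ∈ {AA, AO}; Gus ∈ {BB, BO}.
Weight each parental genotype pair by prior × P(type-A child):
  AA × BO: posterior weight 2/3.
  AO × BO: posterior weight 1/3.
Sum the posterior weight over pairs where Goran is AO: 1/3.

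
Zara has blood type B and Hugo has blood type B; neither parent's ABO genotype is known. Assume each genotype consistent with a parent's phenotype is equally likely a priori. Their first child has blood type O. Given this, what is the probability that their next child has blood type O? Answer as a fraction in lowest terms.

Possible genotypes: Zara ∈ {I^B I^B, I^B i}; Hugo ∈ {I^B I^B, I^B i}.
Weight each parental genotype pair by prior × P(type-O child):
  I^B i × I^B i: posterior weight 1; P(next child type O) = 1/4.
Weighted sum = 1/4.

1/4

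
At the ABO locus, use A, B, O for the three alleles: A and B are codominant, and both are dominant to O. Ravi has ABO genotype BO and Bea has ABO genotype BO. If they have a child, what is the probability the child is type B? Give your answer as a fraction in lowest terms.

ABO cross BO × BO → offspring phenotypes: 1/4 O, 3/4 B.
So P(type B) = 3/4.

3/4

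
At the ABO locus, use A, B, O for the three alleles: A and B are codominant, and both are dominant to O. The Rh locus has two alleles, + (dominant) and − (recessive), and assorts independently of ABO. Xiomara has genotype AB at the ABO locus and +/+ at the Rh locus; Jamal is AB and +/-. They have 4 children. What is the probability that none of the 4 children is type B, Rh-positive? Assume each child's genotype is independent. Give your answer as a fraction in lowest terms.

ABO cross AB × AB → 1/4 A, 1/4 B, 1/2 AB.
Rh cross +/+ × +/- → 1 Rh+; so P(type B, Rh-positive) = 1/4 × 1 = 1/4 per child.
P(not type B, Rh-positive) = 3/4 for one child; (3/4)^4 = 81/256.

81/256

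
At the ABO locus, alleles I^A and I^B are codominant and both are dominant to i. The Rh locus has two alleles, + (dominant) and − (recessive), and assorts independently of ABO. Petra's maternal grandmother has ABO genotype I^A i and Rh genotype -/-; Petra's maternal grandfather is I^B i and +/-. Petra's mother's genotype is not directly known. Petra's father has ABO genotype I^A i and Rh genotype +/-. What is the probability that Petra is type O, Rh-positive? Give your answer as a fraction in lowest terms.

5/32

Petra's mother's ABO genotype from I^A i × I^B i: 1/4 I^A I^B, 1/4 I^A i, 1/4 I^B i, 1/4 i i.
Crossing each possibility with the father I^A i and summing P(type O): 1/4·0 + 1/4·1/4 + 1/4·1/4 + 1/4·1/2 = 1/4.
Similarly for Rh via the mother's Rh distribution: P(Rh+) = 5/8.
Independent loci: 1/4 × 5/8 = 5/32.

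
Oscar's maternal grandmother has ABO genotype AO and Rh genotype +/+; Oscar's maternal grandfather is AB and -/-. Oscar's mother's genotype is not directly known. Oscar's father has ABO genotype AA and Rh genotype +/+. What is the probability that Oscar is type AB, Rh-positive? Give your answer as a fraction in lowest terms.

1/4

Oscar's mother's ABO genotype from AO × AB: 1/4 AA, 1/4 AB, 1/4 AO, 1/4 BO.
Crossing each possibility with the father AA and summing P(type AB): 1/4·0 + 1/4·1/2 + 1/4·0 + 1/4·1/2 = 1/4.
Similarly for Rh via the mother's Rh distribution: P(Rh+) = 1.
Independent loci: 1/4 × 1 = 1/4.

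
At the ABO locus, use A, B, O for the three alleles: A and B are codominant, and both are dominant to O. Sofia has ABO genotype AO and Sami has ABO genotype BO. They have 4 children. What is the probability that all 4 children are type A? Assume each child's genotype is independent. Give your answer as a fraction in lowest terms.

ABO cross AO × BO → 1/4 O, 1/4 A, 1/4 B, 1/4 AB.
So P(type A) = 1/4 per child.
All 4 independent: (1/4)^4 = 1/256.

1/256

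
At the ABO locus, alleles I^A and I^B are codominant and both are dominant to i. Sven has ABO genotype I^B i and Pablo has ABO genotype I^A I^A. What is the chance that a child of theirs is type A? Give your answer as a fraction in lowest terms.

ABO cross I^B i × I^A I^A → offspring phenotypes: 1/2 A, 1/2 AB.
So P(type A) = 1/2.

1/2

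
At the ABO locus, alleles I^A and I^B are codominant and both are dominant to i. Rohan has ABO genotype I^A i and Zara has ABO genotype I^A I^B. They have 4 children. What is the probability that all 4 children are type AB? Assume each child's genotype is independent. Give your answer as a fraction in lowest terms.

1/256

ABO cross I^A i × I^A I^B → 1/2 A, 1/4 B, 1/4 AB.
So P(type AB) = 1/4 per child.
All 4 independent: (1/4)^4 = 1/256.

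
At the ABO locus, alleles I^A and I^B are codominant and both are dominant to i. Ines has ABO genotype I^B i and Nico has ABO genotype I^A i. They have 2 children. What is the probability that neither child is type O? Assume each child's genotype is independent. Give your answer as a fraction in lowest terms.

ABO cross I^B i × I^A i → 1/4 O, 1/4 A, 1/4 B, 1/4 AB.
So P(type O) = 1/4 per child.
P(not type O) = 3/4 for one child; (3/4)^2 = 9/16.

9/16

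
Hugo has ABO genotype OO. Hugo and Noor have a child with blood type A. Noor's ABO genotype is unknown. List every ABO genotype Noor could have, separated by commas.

AA, AB, AO

For each candidate genotype of Noor, check whether crossing it with OO can produce every observed child phenotype.
  AA → possible child types {A} ✓
  AB → possible child types {A, B} ✓
  AO → possible child types {O, A} ✓
  BB → possible child types {B} ✗
  BO → possible child types {O, B} ✗
  OO → possible child types {O} ✗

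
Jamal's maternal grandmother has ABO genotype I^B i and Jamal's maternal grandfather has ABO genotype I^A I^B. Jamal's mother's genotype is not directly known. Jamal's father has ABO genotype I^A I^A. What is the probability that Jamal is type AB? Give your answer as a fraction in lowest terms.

Jamal's mother's ABO genotype from I^B i × I^A I^B: 1/4 I^A I^B, 1/4 I^A i, 1/4 I^B I^B, 1/4 I^B i.
Crossing each possibility with the father I^A I^A and summing P(type AB): 1/4·1/2 + 1/4·0 + 1/4·1 + 1/4·1/2 = 1/2.

1/2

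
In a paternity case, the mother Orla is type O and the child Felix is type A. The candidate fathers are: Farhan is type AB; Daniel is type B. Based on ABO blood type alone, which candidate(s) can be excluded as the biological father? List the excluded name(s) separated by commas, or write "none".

Daniel

A candidate is excluded only if no genotype consistent with his phenotype could produce a type A child with a type O mother.
Daniel (type B): no genotype consistent with that phenotype can produce a type-A child with a type-O mother.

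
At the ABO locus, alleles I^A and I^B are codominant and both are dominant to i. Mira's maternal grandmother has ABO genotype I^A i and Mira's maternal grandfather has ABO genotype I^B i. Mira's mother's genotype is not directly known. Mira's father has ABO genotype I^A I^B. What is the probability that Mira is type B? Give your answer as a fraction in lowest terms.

3/8

Mira's mother's ABO genotype from I^A i × I^B i: 1/4 I^A I^B, 1/4 I^A i, 1/4 I^B i, 1/4 i i.
Crossing each possibility with the father I^A I^B and summing P(type B): 1/4·1/4 + 1/4·1/4 + 1/4·1/2 + 1/4·1/2 = 3/8.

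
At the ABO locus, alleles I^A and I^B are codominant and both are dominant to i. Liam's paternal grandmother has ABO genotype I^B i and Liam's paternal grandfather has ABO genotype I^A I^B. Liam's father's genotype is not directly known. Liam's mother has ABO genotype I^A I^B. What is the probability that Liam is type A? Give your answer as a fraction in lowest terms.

Liam's father's ABO genotype from I^B i × I^A I^B: 1/4 I^A I^B, 1/4 I^A i, 1/4 I^B I^B, 1/4 I^B i.
Crossing each possibility with the mother I^A I^B and summing P(type A): 1/4·1/4 + 1/4·1/2 + 1/4·0 + 1/4·1/4 = 1/4.

1/4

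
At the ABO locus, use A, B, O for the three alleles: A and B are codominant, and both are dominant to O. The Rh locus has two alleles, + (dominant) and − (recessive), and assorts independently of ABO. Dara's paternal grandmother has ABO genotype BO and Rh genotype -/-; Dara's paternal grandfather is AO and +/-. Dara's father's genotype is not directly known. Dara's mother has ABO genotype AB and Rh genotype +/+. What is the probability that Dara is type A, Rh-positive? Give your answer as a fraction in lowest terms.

Dara's father's ABO genotype from BO × AO: 1/4 AB, 1/4 AO, 1/4 BO, 1/4 OO.
Crossing each possibility with the mother AB and summing P(type A): 1/4·1/4 + 1/4·1/2 + 1/4·1/4 + 1/4·1/2 = 3/8.
Similarly for Rh via the father's Rh distribution: P(Rh+) = 1.
Independent loci: 3/8 × 1 = 3/8.

3/8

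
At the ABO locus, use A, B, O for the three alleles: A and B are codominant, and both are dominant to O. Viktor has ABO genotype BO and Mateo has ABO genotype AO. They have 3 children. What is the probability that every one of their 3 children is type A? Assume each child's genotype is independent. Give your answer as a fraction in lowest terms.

1/64

ABO cross BO × AO → 1/4 O, 1/4 A, 1/4 B, 1/4 AB.
So P(type A) = 1/4 per child.
All 3 independent: (1/4)^3 = 1/64.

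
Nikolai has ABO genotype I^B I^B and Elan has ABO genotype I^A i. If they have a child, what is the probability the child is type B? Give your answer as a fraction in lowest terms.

ABO cross I^B I^B × I^A i → offspring phenotypes: 1/2 B, 1/2 AB.
So P(type B) = 1/2.

1/2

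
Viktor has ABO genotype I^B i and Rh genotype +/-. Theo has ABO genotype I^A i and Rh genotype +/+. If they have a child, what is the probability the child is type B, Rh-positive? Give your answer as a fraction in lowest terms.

ABO cross I^B i × I^A i → offspring phenotypes: 1/4 O, 1/4 A, 1/4 B, 1/4 AB.
Rh cross +/- × +/+ → 1 Rh+.
Independent loci: P(type B, Rh-positive) = 1/4 × 1 = 1/4.

1/4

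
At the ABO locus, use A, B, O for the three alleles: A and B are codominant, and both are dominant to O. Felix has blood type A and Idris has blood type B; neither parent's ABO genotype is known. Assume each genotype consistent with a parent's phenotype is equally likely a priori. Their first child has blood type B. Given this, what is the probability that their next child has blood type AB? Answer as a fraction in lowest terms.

Possible genotypes: Felix ∈ {AA, AO}; Idris ∈ {BB, BO}.
Weight each parental genotype pair by prior × P(type-B child):
  AO × BB: posterior weight 2/3; P(next child type AB) = 1/2.
  AO × BO: posterior weight 1/3; P(next child type AB) = 1/4.
Weighted sum = 5/12.

5/12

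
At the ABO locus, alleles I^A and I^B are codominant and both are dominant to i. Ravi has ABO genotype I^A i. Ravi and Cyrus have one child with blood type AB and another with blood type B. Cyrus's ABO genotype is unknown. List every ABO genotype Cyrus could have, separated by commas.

I^A I^B, I^B I^B, I^B i

For each candidate genotype of Cyrus, check whether crossing it with I^A i can produce every observed child phenotype.
  I^A I^A → possible child types {A} ✗
  I^A I^B → possible child types {A, B, AB} ✓
  I^A i → possible child types {O, A} ✗
  I^B I^B → possible child types {B, AB} ✓
  I^B i → possible child types {O, A, B, AB} ✓
  i i → possible child types {O, A} ✗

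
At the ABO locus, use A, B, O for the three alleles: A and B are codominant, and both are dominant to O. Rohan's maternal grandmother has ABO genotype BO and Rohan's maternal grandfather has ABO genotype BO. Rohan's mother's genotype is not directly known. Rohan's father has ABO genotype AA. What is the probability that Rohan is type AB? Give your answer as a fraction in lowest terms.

1/2

Rohan's mother's ABO genotype from BO × BO: 1/4 BB, 1/2 BO, 1/4 OO.
Crossing each possibility with the father AA and summing P(type AB): 1/4·1 + 1/2·1/2 + 1/4·0 = 1/2.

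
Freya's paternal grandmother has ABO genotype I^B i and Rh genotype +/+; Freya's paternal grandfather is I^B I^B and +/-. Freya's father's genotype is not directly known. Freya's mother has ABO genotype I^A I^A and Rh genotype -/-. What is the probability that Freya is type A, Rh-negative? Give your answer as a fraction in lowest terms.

1/16

Freya's father's ABO genotype from I^B i × I^B I^B: 1/2 I^B I^B, 1/2 I^B i.
Crossing each possibility with the mother I^A I^A and summing P(type A): 1/2·0 + 1/2·1/2 = 1/4.
Similarly for Rh via the father's Rh distribution: P(Rh-) = 1/4.
Independent loci: 1/4 × 1/4 = 1/16.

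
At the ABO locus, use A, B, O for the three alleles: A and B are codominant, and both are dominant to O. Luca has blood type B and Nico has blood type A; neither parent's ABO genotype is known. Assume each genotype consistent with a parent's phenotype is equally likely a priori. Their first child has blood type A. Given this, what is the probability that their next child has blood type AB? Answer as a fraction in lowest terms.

Possible genotypes: Luca ∈ {BB, BO}; Nico ∈ {AA, AO}.
Weight each parental genotype pair by prior × P(type-A child):
  BO × AA: posterior weight 2/3; P(next child type AB) = 1/2.
  BO × AO: posterior weight 1/3; P(next child type AB) = 1/4.
Weighted sum = 5/12.

5/12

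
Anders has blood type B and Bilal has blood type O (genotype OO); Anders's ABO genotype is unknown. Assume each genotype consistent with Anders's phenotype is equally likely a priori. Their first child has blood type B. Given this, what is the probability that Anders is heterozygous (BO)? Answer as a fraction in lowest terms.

Possible genotypes: Anders ∈ {BB, BO}; Bilal ∈ {OO}.
Weight each parental genotype pair by prior × P(type-B child):
  BB × OO: posterior weight 2/3.
  BO × OO: posterior weight 1/3.
Sum the posterior weight over pairs where Anders is BO: 1/3.

1/3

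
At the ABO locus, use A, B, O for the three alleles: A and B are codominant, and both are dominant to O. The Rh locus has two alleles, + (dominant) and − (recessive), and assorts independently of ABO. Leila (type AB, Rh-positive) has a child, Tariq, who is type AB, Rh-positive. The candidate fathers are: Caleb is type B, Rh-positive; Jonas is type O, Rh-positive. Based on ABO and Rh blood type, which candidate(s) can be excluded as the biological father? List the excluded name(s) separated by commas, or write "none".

Jonas

A candidate is excluded only if no genotype consistent with his phenotype could produce a type AB, Rh-positive child with a type AB, Rh-positive mother.
Jonas (type O, Rh+): no genotype consistent with that phenotype can produce a type-AB Rh+ child with a type-AB mother.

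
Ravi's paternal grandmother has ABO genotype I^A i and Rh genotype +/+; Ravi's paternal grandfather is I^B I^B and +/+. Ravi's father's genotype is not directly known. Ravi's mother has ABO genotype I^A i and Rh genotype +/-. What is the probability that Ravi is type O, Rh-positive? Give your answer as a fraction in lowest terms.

Ravi's father's ABO genotype from I^A i × I^B I^B: 1/2 I^A I^B, 1/2 I^B i.
Crossing each possibility with the mother I^A i and summing P(type O): 1/2·0 + 1/2·1/4 = 1/8.
Similarly for Rh via the father's Rh distribution: P(Rh+) = 1.
Independent loci: 1/8 × 1 = 1/8.

1/8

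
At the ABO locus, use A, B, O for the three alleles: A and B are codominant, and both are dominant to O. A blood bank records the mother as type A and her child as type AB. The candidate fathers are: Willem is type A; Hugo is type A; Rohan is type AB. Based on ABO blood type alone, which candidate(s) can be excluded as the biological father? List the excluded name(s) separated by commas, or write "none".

A candidate is excluded only if no genotype consistent with his phenotype could produce a type AB child with a type A mother.
Willem (type A): no genotype consistent with that phenotype can produce a type-AB child with a type-A mother.
Hugo (type A): no genotype consistent with that phenotype can produce a type-AB child with a type-A mother.

Willem, Hugo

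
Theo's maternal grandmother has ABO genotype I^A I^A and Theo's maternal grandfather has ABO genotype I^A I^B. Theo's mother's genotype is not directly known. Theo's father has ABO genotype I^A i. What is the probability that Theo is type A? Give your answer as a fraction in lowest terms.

Theo's mother's ABO genotype from I^A I^A × I^A I^B: 1/2 I^A I^A, 1/2 I^A I^B.
Crossing each possibility with the father I^A i and summing P(type A): 1/2·1 + 1/2·1/2 = 3/4.

3/4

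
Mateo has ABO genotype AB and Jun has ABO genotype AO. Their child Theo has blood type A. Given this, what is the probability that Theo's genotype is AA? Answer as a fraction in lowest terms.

1/2

Cross AB × AO → 1/4 AA, 1/4 AB, 1/4 AO, 1/4 BO.
Type-A genotypes among offspring: AA (1/4), AO (1/4); total 1/2.
P(AA | type A) = (1/4) / (1/2) = 1/2.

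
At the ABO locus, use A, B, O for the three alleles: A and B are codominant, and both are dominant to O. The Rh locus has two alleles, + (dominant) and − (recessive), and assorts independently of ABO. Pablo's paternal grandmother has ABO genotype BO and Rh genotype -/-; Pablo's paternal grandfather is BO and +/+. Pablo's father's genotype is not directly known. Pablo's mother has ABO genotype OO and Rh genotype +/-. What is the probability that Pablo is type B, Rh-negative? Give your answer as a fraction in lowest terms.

1/8

Pablo's father's ABO genotype from BO × BO: 1/4 BB, 1/2 BO, 1/4 OO.
Crossing each possibility with the mother OO and summing P(type B): 1/4·1 + 1/2·1/2 + 1/4·0 = 1/2.
Similarly for Rh via the father's Rh distribution: P(Rh-) = 1/4.
Independent loci: 1/2 × 1/4 = 1/8.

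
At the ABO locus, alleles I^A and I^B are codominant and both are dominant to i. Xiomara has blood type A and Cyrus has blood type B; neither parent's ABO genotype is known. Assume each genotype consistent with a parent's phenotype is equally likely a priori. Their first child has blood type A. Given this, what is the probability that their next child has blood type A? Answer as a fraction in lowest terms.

Possible genotypes: Xiomara ∈ {I^A I^A, I^A i}; Cyrus ∈ {I^B I^B, I^B i}.
Weight each parental genotype pair by prior × P(type-A child):
  I^A I^A × I^B i: posterior weight 2/3; P(next child type A) = 1/2.
  I^A i × I^B i: posterior weight 1/3; P(next child type A) = 1/4.
Weighted sum = 5/12.

5/12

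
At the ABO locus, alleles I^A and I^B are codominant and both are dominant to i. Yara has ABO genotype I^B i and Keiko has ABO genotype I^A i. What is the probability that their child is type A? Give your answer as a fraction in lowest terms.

ABO cross I^B i × I^A i → offspring phenotypes: 1/4 O, 1/4 A, 1/4 B, 1/4 AB.
So P(type A) = 1/4.

1/4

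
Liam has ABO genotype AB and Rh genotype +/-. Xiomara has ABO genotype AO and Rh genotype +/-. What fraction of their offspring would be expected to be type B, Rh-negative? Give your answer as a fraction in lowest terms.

ABO cross AB × AO → offspring phenotypes: 1/2 A, 1/4 B, 1/4 AB.
Rh cross +/- × +/- → 3/4 Rh+, 1/4 Rh-.
Independent loci: P(type B, Rh-negative) = 1/4 × 1/4 = 1/16.

1/16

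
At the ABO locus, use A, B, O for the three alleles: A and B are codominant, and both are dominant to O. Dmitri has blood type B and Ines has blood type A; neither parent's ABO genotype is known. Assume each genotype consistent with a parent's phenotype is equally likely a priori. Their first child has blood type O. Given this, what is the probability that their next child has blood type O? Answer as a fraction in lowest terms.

1/4

Possible genotypes: Dmitri ∈ {BB, BO}; Ines ∈ {AA, AO}.
Weight each parental genotype pair by prior × P(type-O child):
  BO × AO: posterior weight 1; P(next child type O) = 1/4.
Weighted sum = 1/4.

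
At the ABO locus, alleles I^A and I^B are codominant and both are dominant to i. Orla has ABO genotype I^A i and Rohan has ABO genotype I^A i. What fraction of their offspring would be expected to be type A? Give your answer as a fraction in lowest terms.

ABO cross I^A i × I^A i → offspring phenotypes: 1/4 O, 3/4 A.
So P(type A) = 3/4.

3/4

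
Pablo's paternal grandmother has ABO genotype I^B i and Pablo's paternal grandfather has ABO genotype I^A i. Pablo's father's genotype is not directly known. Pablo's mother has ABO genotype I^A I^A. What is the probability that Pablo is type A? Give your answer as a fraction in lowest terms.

Pablo's father's ABO genotype from I^B i × I^A i: 1/4 I^A I^B, 1/4 I^A i, 1/4 I^B i, 1/4 i i.
Crossing each possibility with the mother I^A I^A and summing P(type A): 1/4·1/2 + 1/4·1 + 1/4·1/2 + 1/4·1 = 3/4.

3/4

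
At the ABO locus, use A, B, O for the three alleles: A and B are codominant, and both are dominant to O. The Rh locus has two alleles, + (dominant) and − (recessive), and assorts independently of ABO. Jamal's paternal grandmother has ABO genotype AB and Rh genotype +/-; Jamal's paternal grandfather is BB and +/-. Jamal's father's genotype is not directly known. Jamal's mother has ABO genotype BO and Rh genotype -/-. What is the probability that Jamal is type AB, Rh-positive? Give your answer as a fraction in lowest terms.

1/16

Jamal's father's ABO genotype from AB × BB: 1/2 AB, 1/2 BB.
Crossing each possibility with the mother BO and summing P(type AB): 1/2·1/4 + 1/2·0 = 1/8.
Similarly for Rh via the father's Rh distribution: P(Rh+) = 1/2.
Independent loci: 1/8 × 1/2 = 1/16.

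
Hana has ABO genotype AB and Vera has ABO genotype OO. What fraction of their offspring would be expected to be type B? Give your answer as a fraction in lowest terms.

ABO cross AB × OO → offspring phenotypes: 1/2 A, 1/2 B.
So P(type B) = 1/2.

1/2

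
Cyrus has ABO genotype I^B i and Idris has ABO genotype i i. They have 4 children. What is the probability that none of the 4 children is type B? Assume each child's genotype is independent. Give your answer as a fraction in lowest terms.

ABO cross I^B i × i i → 1/2 O, 1/2 B.
So P(type B) = 1/2 per child.
P(not type B) = 1/2 for one child; (1/2)^4 = 1/16.

1/16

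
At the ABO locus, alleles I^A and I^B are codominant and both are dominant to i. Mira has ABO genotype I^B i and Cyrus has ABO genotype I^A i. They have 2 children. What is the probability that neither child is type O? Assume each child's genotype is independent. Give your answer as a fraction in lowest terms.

9/16

ABO cross I^B i × I^A i → 1/4 O, 1/4 A, 1/4 B, 1/4 AB.
So P(type O) = 1/4 per child.
P(not type O) = 3/4 for one child; (3/4)^2 = 9/16.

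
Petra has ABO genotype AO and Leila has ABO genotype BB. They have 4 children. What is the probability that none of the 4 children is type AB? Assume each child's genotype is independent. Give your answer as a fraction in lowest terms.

ABO cross AO × BB → 1/2 B, 1/2 AB.
So P(type AB) = 1/2 per child.
P(not type AB) = 1/2 for one child; (1/2)^4 = 1/16.

1/16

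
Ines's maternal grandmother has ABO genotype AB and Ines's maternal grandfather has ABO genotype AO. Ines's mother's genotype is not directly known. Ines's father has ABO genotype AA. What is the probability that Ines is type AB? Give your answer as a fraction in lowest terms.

Ines's mother's ABO genotype from AB × AO: 1/4 AA, 1/4 AB, 1/4 AO, 1/4 BO.
Crossing each possibility with the father AA and summing P(type AB): 1/4·0 + 1/4·1/2 + 1/4·0 + 1/4·1/2 = 1/4.

1/4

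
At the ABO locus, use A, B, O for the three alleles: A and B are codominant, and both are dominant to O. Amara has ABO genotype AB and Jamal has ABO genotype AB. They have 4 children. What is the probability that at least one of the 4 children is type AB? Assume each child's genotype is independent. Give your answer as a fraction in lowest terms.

ABO cross AB × AB → 1/4 A, 1/4 B, 1/2 AB.
So P(type AB) = 1/2 per child.
P(none) = (1/2)^4 = 1/16; P(at least one) = 1 − 1/16 = 15/16.

15/16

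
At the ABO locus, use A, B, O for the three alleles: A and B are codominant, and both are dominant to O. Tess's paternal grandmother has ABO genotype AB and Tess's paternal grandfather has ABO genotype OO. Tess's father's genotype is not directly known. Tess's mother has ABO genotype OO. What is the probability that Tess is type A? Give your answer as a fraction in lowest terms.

1/4

Tess's father's ABO genotype from AB × OO: 1/2 AO, 1/2 BO.
Crossing each possibility with the mother OO and summing P(type A): 1/2·1/2 + 1/2·0 = 1/4.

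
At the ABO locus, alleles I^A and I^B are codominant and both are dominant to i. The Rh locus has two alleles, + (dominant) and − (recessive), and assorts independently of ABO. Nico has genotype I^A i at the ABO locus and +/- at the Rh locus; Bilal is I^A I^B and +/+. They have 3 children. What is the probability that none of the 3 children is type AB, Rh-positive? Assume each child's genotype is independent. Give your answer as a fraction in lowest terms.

27/64

ABO cross I^A i × I^A I^B → 1/2 A, 1/4 B, 1/4 AB.
Rh cross +/- × +/+ → 1 Rh+; so P(type AB, Rh-positive) = 1/4 × 1 = 1/4 per child.
P(not type AB, Rh-positive) = 3/4 for one child; (3/4)^3 = 27/64.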